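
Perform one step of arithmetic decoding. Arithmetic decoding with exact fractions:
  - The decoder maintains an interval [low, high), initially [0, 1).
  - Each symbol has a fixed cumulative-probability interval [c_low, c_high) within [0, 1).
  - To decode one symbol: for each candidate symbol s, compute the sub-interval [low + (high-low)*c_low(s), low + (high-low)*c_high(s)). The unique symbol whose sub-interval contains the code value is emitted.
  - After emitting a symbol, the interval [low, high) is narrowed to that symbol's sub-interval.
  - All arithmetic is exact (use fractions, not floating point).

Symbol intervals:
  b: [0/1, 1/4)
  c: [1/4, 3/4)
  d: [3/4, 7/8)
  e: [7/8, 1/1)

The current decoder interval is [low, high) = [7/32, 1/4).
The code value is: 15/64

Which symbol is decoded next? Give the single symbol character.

Interval width = high − low = 1/4 − 7/32 = 1/32
Scaled code = (code − low) / width = (15/64 − 7/32) / 1/32 = 1/2
  b: [0/1, 1/4) 
  c: [1/4, 3/4) ← scaled code falls here ✓
  d: [3/4, 7/8) 
  e: [7/8, 1/1) 

Answer: c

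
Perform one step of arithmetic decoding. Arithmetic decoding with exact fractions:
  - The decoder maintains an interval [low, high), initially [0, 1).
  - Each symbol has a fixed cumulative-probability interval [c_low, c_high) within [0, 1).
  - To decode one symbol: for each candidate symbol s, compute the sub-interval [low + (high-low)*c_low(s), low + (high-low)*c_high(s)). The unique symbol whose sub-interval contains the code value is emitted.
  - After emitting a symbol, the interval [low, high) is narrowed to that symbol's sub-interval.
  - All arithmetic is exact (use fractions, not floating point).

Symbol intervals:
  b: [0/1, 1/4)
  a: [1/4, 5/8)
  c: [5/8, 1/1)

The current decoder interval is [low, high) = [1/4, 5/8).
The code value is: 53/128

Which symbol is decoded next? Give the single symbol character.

Interval width = high − low = 5/8 − 1/4 = 3/8
Scaled code = (code − low) / width = (53/128 − 1/4) / 3/8 = 7/16
  b: [0/1, 1/4) 
  a: [1/4, 5/8) ← scaled code falls here ✓
  c: [5/8, 1/1) 

Answer: a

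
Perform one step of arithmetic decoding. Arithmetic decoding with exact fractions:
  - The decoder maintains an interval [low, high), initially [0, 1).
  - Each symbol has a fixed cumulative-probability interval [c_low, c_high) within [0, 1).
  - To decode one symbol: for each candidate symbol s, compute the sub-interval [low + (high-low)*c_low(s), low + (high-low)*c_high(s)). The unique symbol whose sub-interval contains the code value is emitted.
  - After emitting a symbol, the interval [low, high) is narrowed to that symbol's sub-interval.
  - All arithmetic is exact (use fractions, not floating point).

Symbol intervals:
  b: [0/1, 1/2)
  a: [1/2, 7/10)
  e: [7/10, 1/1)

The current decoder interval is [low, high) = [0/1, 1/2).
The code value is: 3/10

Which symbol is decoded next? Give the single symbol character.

Interval width = high − low = 1/2 − 0/1 = 1/2
Scaled code = (code − low) / width = (3/10 − 0/1) / 1/2 = 3/5
  b: [0/1, 1/2) 
  a: [1/2, 7/10) ← scaled code falls here ✓
  e: [7/10, 1/1) 

Answer: a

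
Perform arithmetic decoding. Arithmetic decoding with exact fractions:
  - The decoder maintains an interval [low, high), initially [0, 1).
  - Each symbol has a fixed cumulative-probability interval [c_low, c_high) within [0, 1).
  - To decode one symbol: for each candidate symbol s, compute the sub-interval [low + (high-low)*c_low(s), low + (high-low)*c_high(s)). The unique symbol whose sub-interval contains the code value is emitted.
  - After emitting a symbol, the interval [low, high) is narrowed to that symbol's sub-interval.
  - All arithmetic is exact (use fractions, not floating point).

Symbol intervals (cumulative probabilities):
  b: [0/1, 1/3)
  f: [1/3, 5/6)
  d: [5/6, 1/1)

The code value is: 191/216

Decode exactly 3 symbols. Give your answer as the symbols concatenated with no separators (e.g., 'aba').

Step 1: interval [0/1, 1/1), width = 1/1 - 0/1 = 1/1
  'b': [0/1 + 1/1*0/1, 0/1 + 1/1*1/3) = [0/1, 1/3)
  'f': [0/1 + 1/1*1/3, 0/1 + 1/1*5/6) = [1/3, 5/6)
  'd': [0/1 + 1/1*5/6, 0/1 + 1/1*1/1) = [5/6, 1/1) <- contains code 191/216
  emit 'd', narrow to [5/6, 1/1)
Step 2: interval [5/6, 1/1), width = 1/1 - 5/6 = 1/6
  'b': [5/6 + 1/6*0/1, 5/6 + 1/6*1/3) = [5/6, 8/9) <- contains code 191/216
  'f': [5/6 + 1/6*1/3, 5/6 + 1/6*5/6) = [8/9, 35/36)
  'd': [5/6 + 1/6*5/6, 5/6 + 1/6*1/1) = [35/36, 1/1)
  emit 'b', narrow to [5/6, 8/9)
Step 3: interval [5/6, 8/9), width = 8/9 - 5/6 = 1/18
  'b': [5/6 + 1/18*0/1, 5/6 + 1/18*1/3) = [5/6, 23/27)
  'f': [5/6 + 1/18*1/3, 5/6 + 1/18*5/6) = [23/27, 95/108)
  'd': [5/6 + 1/18*5/6, 5/6 + 1/18*1/1) = [95/108, 8/9) <- contains code 191/216
  emit 'd', narrow to [95/108, 8/9)

Answer: dbd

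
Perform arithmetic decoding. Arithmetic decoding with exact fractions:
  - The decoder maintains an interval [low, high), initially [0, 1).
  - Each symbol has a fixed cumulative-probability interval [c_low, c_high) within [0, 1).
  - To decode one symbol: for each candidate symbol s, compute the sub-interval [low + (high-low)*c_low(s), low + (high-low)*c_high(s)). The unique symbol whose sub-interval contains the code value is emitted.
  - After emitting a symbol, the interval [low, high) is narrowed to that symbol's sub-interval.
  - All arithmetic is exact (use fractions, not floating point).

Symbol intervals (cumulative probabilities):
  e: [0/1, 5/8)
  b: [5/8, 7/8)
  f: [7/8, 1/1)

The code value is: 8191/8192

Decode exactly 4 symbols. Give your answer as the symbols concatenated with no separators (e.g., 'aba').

Answer: ffff

Derivation:
Step 1: interval [0/1, 1/1), width = 1/1 - 0/1 = 1/1
  'e': [0/1 + 1/1*0/1, 0/1 + 1/1*5/8) = [0/1, 5/8)
  'b': [0/1 + 1/1*5/8, 0/1 + 1/1*7/8) = [5/8, 7/8)
  'f': [0/1 + 1/1*7/8, 0/1 + 1/1*1/1) = [7/8, 1/1) <- contains code 8191/8192
  emit 'f', narrow to [7/8, 1/1)
Step 2: interval [7/8, 1/1), width = 1/1 - 7/8 = 1/8
  'e': [7/8 + 1/8*0/1, 7/8 + 1/8*5/8) = [7/8, 61/64)
  'b': [7/8 + 1/8*5/8, 7/8 + 1/8*7/8) = [61/64, 63/64)
  'f': [7/8 + 1/8*7/8, 7/8 + 1/8*1/1) = [63/64, 1/1) <- contains code 8191/8192
  emit 'f', narrow to [63/64, 1/1)
Step 3: interval [63/64, 1/1), width = 1/1 - 63/64 = 1/64
  'e': [63/64 + 1/64*0/1, 63/64 + 1/64*5/8) = [63/64, 509/512)
  'b': [63/64 + 1/64*5/8, 63/64 + 1/64*7/8) = [509/512, 511/512)
  'f': [63/64 + 1/64*7/8, 63/64 + 1/64*1/1) = [511/512, 1/1) <- contains code 8191/8192
  emit 'f', narrow to [511/512, 1/1)
Step 4: interval [511/512, 1/1), width = 1/1 - 511/512 = 1/512
  'e': [511/512 + 1/512*0/1, 511/512 + 1/512*5/8) = [511/512, 4093/4096)
  'b': [511/512 + 1/512*5/8, 511/512 + 1/512*7/8) = [4093/4096, 4095/4096)
  'f': [511/512 + 1/512*7/8, 511/512 + 1/512*1/1) = [4095/4096, 1/1) <- contains code 8191/8192
  emit 'f', narrow to [4095/4096, 1/1)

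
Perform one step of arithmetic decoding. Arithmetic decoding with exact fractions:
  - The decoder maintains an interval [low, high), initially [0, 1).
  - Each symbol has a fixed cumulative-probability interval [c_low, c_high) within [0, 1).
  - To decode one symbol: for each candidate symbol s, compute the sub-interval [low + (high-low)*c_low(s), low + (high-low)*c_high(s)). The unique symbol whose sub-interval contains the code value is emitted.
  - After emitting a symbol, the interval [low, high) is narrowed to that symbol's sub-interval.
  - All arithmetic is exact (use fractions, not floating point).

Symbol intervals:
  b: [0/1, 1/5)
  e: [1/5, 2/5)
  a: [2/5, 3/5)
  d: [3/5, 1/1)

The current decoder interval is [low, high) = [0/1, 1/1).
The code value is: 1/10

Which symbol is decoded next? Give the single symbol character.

Answer: b

Derivation:
Interval width = high − low = 1/1 − 0/1 = 1/1
Scaled code = (code − low) / width = (1/10 − 0/1) / 1/1 = 1/10
  b: [0/1, 1/5) ← scaled code falls here ✓
  e: [1/5, 2/5) 
  a: [2/5, 3/5) 
  d: [3/5, 1/1) 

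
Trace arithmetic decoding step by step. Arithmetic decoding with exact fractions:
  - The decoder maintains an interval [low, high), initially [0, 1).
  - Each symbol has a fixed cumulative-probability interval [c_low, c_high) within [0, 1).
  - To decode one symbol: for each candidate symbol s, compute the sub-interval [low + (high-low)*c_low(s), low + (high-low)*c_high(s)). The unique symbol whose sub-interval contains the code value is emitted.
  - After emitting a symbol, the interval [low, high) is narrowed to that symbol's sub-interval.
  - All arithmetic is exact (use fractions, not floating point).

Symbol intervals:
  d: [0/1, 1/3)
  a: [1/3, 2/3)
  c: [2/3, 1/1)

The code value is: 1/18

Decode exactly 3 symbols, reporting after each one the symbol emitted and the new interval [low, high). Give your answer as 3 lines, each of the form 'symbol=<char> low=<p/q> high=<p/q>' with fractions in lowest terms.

Step 1: interval [0/1, 1/1), width = 1/1 - 0/1 = 1/1
  'd': [0/1 + 1/1*0/1, 0/1 + 1/1*1/3) = [0/1, 1/3) <- contains code 1/18
  'a': [0/1 + 1/1*1/3, 0/1 + 1/1*2/3) = [1/3, 2/3)
  'c': [0/1 + 1/1*2/3, 0/1 + 1/1*1/1) = [2/3, 1/1)
  emit 'd', narrow to [0/1, 1/3)
Step 2: interval [0/1, 1/3), width = 1/3 - 0/1 = 1/3
  'd': [0/1 + 1/3*0/1, 0/1 + 1/3*1/3) = [0/1, 1/9) <- contains code 1/18
  'a': [0/1 + 1/3*1/3, 0/1 + 1/3*2/3) = [1/9, 2/9)
  'c': [0/1 + 1/3*2/3, 0/1 + 1/3*1/1) = [2/9, 1/3)
  emit 'd', narrow to [0/1, 1/9)
Step 3: interval [0/1, 1/9), width = 1/9 - 0/1 = 1/9
  'd': [0/1 + 1/9*0/1, 0/1 + 1/9*1/3) = [0/1, 1/27)
  'a': [0/1 + 1/9*1/3, 0/1 + 1/9*2/3) = [1/27, 2/27) <- contains code 1/18
  'c': [0/1 + 1/9*2/3, 0/1 + 1/9*1/1) = [2/27, 1/9)
  emit 'a', narrow to [1/27, 2/27)

Answer: symbol=d low=0/1 high=1/3
symbol=d low=0/1 high=1/9
symbol=a low=1/27 high=2/27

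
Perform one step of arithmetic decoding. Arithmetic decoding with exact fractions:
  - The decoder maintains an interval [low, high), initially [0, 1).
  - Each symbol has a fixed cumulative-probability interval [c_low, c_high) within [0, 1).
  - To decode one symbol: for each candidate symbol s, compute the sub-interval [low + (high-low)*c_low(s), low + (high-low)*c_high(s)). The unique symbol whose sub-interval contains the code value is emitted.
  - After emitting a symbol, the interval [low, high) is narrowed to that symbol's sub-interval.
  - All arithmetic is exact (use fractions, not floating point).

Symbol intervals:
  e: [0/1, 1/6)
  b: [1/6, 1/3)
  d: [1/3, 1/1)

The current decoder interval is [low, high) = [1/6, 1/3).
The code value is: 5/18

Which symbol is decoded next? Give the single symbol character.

Answer: d

Derivation:
Interval width = high − low = 1/3 − 1/6 = 1/6
Scaled code = (code − low) / width = (5/18 − 1/6) / 1/6 = 2/3
  e: [0/1, 1/6) 
  b: [1/6, 1/3) 
  d: [1/3, 1/1) ← scaled code falls here ✓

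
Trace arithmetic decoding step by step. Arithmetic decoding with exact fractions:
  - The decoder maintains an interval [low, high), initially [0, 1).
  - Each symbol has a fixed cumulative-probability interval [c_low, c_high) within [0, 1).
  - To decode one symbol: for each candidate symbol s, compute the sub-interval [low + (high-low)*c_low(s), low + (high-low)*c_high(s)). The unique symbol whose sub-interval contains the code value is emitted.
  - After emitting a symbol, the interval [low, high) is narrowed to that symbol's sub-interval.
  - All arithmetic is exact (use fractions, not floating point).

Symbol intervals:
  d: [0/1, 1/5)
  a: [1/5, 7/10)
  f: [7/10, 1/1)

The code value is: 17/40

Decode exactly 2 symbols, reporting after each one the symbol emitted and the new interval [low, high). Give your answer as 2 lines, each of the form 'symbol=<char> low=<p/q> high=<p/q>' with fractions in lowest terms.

Step 1: interval [0/1, 1/1), width = 1/1 - 0/1 = 1/1
  'd': [0/1 + 1/1*0/1, 0/1 + 1/1*1/5) = [0/1, 1/5)
  'a': [0/1 + 1/1*1/5, 0/1 + 1/1*7/10) = [1/5, 7/10) <- contains code 17/40
  'f': [0/1 + 1/1*7/10, 0/1 + 1/1*1/1) = [7/10, 1/1)
  emit 'a', narrow to [1/5, 7/10)
Step 2: interval [1/5, 7/10), width = 7/10 - 1/5 = 1/2
  'd': [1/5 + 1/2*0/1, 1/5 + 1/2*1/5) = [1/5, 3/10)
  'a': [1/5 + 1/2*1/5, 1/5 + 1/2*7/10) = [3/10, 11/20) <- contains code 17/40
  'f': [1/5 + 1/2*7/10, 1/5 + 1/2*1/1) = [11/20, 7/10)
  emit 'a', narrow to [3/10, 11/20)

Answer: symbol=a low=1/5 high=7/10
symbol=a low=3/10 high=11/20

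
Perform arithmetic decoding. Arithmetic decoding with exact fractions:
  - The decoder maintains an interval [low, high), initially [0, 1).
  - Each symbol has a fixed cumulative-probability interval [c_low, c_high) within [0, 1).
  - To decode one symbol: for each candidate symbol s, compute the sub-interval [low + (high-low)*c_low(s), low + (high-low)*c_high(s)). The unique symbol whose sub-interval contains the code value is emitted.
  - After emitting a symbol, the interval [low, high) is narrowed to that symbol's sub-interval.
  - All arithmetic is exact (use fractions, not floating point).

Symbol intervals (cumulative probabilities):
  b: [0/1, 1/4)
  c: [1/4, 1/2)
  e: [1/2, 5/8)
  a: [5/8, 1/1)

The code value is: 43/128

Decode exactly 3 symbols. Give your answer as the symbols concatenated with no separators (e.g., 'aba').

Step 1: interval [0/1, 1/1), width = 1/1 - 0/1 = 1/1
  'b': [0/1 + 1/1*0/1, 0/1 + 1/1*1/4) = [0/1, 1/4)
  'c': [0/1 + 1/1*1/4, 0/1 + 1/1*1/2) = [1/4, 1/2) <- contains code 43/128
  'e': [0/1 + 1/1*1/2, 0/1 + 1/1*5/8) = [1/2, 5/8)
  'a': [0/1 + 1/1*5/8, 0/1 + 1/1*1/1) = [5/8, 1/1)
  emit 'c', narrow to [1/4, 1/2)
Step 2: interval [1/4, 1/2), width = 1/2 - 1/4 = 1/4
  'b': [1/4 + 1/4*0/1, 1/4 + 1/4*1/4) = [1/4, 5/16)
  'c': [1/4 + 1/4*1/4, 1/4 + 1/4*1/2) = [5/16, 3/8) <- contains code 43/128
  'e': [1/4 + 1/4*1/2, 1/4 + 1/4*5/8) = [3/8, 13/32)
  'a': [1/4 + 1/4*5/8, 1/4 + 1/4*1/1) = [13/32, 1/2)
  emit 'c', narrow to [5/16, 3/8)
Step 3: interval [5/16, 3/8), width = 3/8 - 5/16 = 1/16
  'b': [5/16 + 1/16*0/1, 5/16 + 1/16*1/4) = [5/16, 21/64)
  'c': [5/16 + 1/16*1/4, 5/16 + 1/16*1/2) = [21/64, 11/32) <- contains code 43/128
  'e': [5/16 + 1/16*1/2, 5/16 + 1/16*5/8) = [11/32, 45/128)
  'a': [5/16 + 1/16*5/8, 5/16 + 1/16*1/1) = [45/128, 3/8)
  emit 'c', narrow to [21/64, 11/32)

Answer: ccc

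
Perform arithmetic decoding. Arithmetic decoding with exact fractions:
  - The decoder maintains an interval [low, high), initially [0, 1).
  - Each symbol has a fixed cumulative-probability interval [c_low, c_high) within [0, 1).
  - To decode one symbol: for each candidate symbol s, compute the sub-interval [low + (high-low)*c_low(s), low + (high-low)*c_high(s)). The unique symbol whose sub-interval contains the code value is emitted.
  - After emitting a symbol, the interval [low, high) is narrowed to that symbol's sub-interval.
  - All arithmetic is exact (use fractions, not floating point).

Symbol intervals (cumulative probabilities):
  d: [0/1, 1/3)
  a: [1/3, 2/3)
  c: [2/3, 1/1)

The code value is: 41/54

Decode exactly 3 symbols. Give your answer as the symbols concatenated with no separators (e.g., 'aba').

Answer: cdc

Derivation:
Step 1: interval [0/1, 1/1), width = 1/1 - 0/1 = 1/1
  'd': [0/1 + 1/1*0/1, 0/1 + 1/1*1/3) = [0/1, 1/3)
  'a': [0/1 + 1/1*1/3, 0/1 + 1/1*2/3) = [1/3, 2/3)
  'c': [0/1 + 1/1*2/3, 0/1 + 1/1*1/1) = [2/3, 1/1) <- contains code 41/54
  emit 'c', narrow to [2/3, 1/1)
Step 2: interval [2/3, 1/1), width = 1/1 - 2/3 = 1/3
  'd': [2/3 + 1/3*0/1, 2/3 + 1/3*1/3) = [2/3, 7/9) <- contains code 41/54
  'a': [2/3 + 1/3*1/3, 2/3 + 1/3*2/3) = [7/9, 8/9)
  'c': [2/3 + 1/3*2/3, 2/3 + 1/3*1/1) = [8/9, 1/1)
  emit 'd', narrow to [2/3, 7/9)
Step 3: interval [2/3, 7/9), width = 7/9 - 2/3 = 1/9
  'd': [2/3 + 1/9*0/1, 2/3 + 1/9*1/3) = [2/3, 19/27)
  'a': [2/3 + 1/9*1/3, 2/3 + 1/9*2/3) = [19/27, 20/27)
  'c': [2/3 + 1/9*2/3, 2/3 + 1/9*1/1) = [20/27, 7/9) <- contains code 41/54
  emit 'c', narrow to [20/27, 7/9)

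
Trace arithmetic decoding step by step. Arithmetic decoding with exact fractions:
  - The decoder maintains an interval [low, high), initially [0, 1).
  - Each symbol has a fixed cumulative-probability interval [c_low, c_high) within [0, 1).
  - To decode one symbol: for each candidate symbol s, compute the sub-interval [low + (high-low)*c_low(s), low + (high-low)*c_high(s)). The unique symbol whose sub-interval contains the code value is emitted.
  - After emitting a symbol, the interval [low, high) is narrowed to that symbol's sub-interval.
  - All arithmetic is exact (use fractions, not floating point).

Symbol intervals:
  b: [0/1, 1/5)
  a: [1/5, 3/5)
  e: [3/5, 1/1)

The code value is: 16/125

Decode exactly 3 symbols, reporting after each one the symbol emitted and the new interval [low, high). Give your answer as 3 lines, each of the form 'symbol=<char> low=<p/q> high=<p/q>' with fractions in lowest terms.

Step 1: interval [0/1, 1/1), width = 1/1 - 0/1 = 1/1
  'b': [0/1 + 1/1*0/1, 0/1 + 1/1*1/5) = [0/1, 1/5) <- contains code 16/125
  'a': [0/1 + 1/1*1/5, 0/1 + 1/1*3/5) = [1/5, 3/5)
  'e': [0/1 + 1/1*3/5, 0/1 + 1/1*1/1) = [3/5, 1/1)
  emit 'b', narrow to [0/1, 1/5)
Step 2: interval [0/1, 1/5), width = 1/5 - 0/1 = 1/5
  'b': [0/1 + 1/5*0/1, 0/1 + 1/5*1/5) = [0/1, 1/25)
  'a': [0/1 + 1/5*1/5, 0/1 + 1/5*3/5) = [1/25, 3/25)
  'e': [0/1 + 1/5*3/5, 0/1 + 1/5*1/1) = [3/25, 1/5) <- contains code 16/125
  emit 'e', narrow to [3/25, 1/5)
Step 3: interval [3/25, 1/5), width = 1/5 - 3/25 = 2/25
  'b': [3/25 + 2/25*0/1, 3/25 + 2/25*1/5) = [3/25, 17/125) <- contains code 16/125
  'a': [3/25 + 2/25*1/5, 3/25 + 2/25*3/5) = [17/125, 21/125)
  'e': [3/25 + 2/25*3/5, 3/25 + 2/25*1/1) = [21/125, 1/5)
  emit 'b', narrow to [3/25, 17/125)

Answer: symbol=b low=0/1 high=1/5
symbol=e low=3/25 high=1/5
symbol=b low=3/25 high=17/125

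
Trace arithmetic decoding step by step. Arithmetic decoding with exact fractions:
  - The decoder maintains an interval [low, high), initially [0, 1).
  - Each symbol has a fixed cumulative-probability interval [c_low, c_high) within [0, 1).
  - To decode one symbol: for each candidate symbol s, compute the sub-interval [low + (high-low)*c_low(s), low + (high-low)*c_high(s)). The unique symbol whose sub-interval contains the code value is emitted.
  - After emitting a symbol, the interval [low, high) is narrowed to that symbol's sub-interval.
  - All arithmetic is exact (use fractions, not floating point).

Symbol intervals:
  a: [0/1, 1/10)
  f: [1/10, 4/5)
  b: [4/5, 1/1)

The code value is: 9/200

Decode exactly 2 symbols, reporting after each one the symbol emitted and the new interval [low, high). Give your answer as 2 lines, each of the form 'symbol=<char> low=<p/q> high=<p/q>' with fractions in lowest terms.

Answer: symbol=a low=0/1 high=1/10
symbol=f low=1/100 high=2/25

Derivation:
Step 1: interval [0/1, 1/1), width = 1/1 - 0/1 = 1/1
  'a': [0/1 + 1/1*0/1, 0/1 + 1/1*1/10) = [0/1, 1/10) <- contains code 9/200
  'f': [0/1 + 1/1*1/10, 0/1 + 1/1*4/5) = [1/10, 4/5)
  'b': [0/1 + 1/1*4/5, 0/1 + 1/1*1/1) = [4/5, 1/1)
  emit 'a', narrow to [0/1, 1/10)
Step 2: interval [0/1, 1/10), width = 1/10 - 0/1 = 1/10
  'a': [0/1 + 1/10*0/1, 0/1 + 1/10*1/10) = [0/1, 1/100)
  'f': [0/1 + 1/10*1/10, 0/1 + 1/10*4/5) = [1/100, 2/25) <- contains code 9/200
  'b': [0/1 + 1/10*4/5, 0/1 + 1/10*1/1) = [2/25, 1/10)
  emit 'f', narrow to [1/100, 2/25)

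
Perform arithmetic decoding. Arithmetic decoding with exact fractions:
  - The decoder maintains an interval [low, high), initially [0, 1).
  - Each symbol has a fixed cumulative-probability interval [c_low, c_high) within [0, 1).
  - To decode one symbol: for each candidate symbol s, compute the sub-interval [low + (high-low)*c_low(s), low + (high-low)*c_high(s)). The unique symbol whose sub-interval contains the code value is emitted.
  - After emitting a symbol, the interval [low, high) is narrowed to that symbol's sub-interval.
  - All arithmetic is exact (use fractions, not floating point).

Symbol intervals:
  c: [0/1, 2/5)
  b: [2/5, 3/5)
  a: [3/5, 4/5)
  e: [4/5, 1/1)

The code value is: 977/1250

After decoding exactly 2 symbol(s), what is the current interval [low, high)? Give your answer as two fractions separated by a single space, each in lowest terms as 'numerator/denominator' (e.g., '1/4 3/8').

Step 1: interval [0/1, 1/1), width = 1/1 - 0/1 = 1/1
  'c': [0/1 + 1/1*0/1, 0/1 + 1/1*2/5) = [0/1, 2/5)
  'b': [0/1 + 1/1*2/5, 0/1 + 1/1*3/5) = [2/5, 3/5)
  'a': [0/1 + 1/1*3/5, 0/1 + 1/1*4/5) = [3/5, 4/5) <- contains code 977/1250
  'e': [0/1 + 1/1*4/5, 0/1 + 1/1*1/1) = [4/5, 1/1)
  emit 'a', narrow to [3/5, 4/5)
Step 2: interval [3/5, 4/5), width = 4/5 - 3/5 = 1/5
  'c': [3/5 + 1/5*0/1, 3/5 + 1/5*2/5) = [3/5, 17/25)
  'b': [3/5 + 1/5*2/5, 3/5 + 1/5*3/5) = [17/25, 18/25)
  'a': [3/5 + 1/5*3/5, 3/5 + 1/5*4/5) = [18/25, 19/25)
  'e': [3/5 + 1/5*4/5, 3/5 + 1/5*1/1) = [19/25, 4/5) <- contains code 977/1250
  emit 'e', narrow to [19/25, 4/5)

Answer: 19/25 4/5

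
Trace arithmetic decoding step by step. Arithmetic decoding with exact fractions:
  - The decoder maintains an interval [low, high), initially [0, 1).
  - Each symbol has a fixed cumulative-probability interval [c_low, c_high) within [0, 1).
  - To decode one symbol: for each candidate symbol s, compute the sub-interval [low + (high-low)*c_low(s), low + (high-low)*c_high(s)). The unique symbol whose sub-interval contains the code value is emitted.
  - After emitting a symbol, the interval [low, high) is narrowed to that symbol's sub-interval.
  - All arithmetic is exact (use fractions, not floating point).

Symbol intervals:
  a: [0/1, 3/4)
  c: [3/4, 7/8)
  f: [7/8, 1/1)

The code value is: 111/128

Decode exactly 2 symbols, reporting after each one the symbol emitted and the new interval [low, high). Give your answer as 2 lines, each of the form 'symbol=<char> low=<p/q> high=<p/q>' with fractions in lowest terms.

Step 1: interval [0/1, 1/1), width = 1/1 - 0/1 = 1/1
  'a': [0/1 + 1/1*0/1, 0/1 + 1/1*3/4) = [0/1, 3/4)
  'c': [0/1 + 1/1*3/4, 0/1 + 1/1*7/8) = [3/4, 7/8) <- contains code 111/128
  'f': [0/1 + 1/1*7/8, 0/1 + 1/1*1/1) = [7/8, 1/1)
  emit 'c', narrow to [3/4, 7/8)
Step 2: interval [3/4, 7/8), width = 7/8 - 3/4 = 1/8
  'a': [3/4 + 1/8*0/1, 3/4 + 1/8*3/4) = [3/4, 27/32)
  'c': [3/4 + 1/8*3/4, 3/4 + 1/8*7/8) = [27/32, 55/64)
  'f': [3/4 + 1/8*7/8, 3/4 + 1/8*1/1) = [55/64, 7/8) <- contains code 111/128
  emit 'f', narrow to [55/64, 7/8)

Answer: symbol=c low=3/4 high=7/8
symbol=f low=55/64 high=7/8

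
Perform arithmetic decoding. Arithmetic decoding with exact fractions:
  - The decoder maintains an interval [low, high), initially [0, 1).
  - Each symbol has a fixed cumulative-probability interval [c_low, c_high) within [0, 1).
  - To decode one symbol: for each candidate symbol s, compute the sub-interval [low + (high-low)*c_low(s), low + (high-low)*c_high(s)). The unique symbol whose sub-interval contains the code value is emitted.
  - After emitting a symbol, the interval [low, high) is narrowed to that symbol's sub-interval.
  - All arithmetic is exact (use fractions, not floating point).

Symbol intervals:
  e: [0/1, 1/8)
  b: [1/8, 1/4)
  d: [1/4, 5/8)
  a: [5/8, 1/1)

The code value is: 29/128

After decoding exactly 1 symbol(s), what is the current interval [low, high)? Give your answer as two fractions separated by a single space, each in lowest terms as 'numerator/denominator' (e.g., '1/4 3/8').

Answer: 1/8 1/4

Derivation:
Step 1: interval [0/1, 1/1), width = 1/1 - 0/1 = 1/1
  'e': [0/1 + 1/1*0/1, 0/1 + 1/1*1/8) = [0/1, 1/8)
  'b': [0/1 + 1/1*1/8, 0/1 + 1/1*1/4) = [1/8, 1/4) <- contains code 29/128
  'd': [0/1 + 1/1*1/4, 0/1 + 1/1*5/8) = [1/4, 5/8)
  'a': [0/1 + 1/1*5/8, 0/1 + 1/1*1/1) = [5/8, 1/1)
  emit 'b', narrow to [1/8, 1/4)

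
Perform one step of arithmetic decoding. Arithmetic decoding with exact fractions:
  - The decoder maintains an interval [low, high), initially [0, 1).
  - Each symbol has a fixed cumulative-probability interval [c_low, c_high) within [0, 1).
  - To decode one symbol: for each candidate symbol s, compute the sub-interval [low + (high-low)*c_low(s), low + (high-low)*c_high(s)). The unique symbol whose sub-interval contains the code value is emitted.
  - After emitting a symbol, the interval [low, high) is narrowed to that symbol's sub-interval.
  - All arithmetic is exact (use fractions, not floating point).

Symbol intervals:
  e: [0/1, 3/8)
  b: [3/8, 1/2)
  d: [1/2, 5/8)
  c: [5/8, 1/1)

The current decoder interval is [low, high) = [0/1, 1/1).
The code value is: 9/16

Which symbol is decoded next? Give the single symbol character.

Interval width = high − low = 1/1 − 0/1 = 1/1
Scaled code = (code − low) / width = (9/16 − 0/1) / 1/1 = 9/16
  e: [0/1, 3/8) 
  b: [3/8, 1/2) 
  d: [1/2, 5/8) ← scaled code falls here ✓
  c: [5/8, 1/1) 

Answer: d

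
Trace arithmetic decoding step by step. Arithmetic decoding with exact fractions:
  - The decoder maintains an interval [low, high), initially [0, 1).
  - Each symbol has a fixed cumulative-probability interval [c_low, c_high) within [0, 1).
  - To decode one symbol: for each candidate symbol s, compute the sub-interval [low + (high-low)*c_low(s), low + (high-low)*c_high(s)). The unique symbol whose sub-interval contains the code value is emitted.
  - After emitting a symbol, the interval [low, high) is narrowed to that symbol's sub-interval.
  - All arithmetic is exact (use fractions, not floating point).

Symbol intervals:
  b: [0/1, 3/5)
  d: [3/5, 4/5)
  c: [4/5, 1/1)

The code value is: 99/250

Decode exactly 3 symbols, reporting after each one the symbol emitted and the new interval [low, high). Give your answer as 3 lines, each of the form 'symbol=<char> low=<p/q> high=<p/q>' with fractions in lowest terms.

Step 1: interval [0/1, 1/1), width = 1/1 - 0/1 = 1/1
  'b': [0/1 + 1/1*0/1, 0/1 + 1/1*3/5) = [0/1, 3/5) <- contains code 99/250
  'd': [0/1 + 1/1*3/5, 0/1 + 1/1*4/5) = [3/5, 4/5)
  'c': [0/1 + 1/1*4/5, 0/1 + 1/1*1/1) = [4/5, 1/1)
  emit 'b', narrow to [0/1, 3/5)
Step 2: interval [0/1, 3/5), width = 3/5 - 0/1 = 3/5
  'b': [0/1 + 3/5*0/1, 0/1 + 3/5*3/5) = [0/1, 9/25)
  'd': [0/1 + 3/5*3/5, 0/1 + 3/5*4/5) = [9/25, 12/25) <- contains code 99/250
  'c': [0/1 + 3/5*4/5, 0/1 + 3/5*1/1) = [12/25, 3/5)
  emit 'd', narrow to [9/25, 12/25)
Step 3: interval [9/25, 12/25), width = 12/25 - 9/25 = 3/25
  'b': [9/25 + 3/25*0/1, 9/25 + 3/25*3/5) = [9/25, 54/125) <- contains code 99/250
  'd': [9/25 + 3/25*3/5, 9/25 + 3/25*4/5) = [54/125, 57/125)
  'c': [9/25 + 3/25*4/5, 9/25 + 3/25*1/1) = [57/125, 12/25)
  emit 'b', narrow to [9/25, 54/125)

Answer: symbol=b low=0/1 high=3/5
symbol=d low=9/25 high=12/25
symbol=b low=9/25 high=54/125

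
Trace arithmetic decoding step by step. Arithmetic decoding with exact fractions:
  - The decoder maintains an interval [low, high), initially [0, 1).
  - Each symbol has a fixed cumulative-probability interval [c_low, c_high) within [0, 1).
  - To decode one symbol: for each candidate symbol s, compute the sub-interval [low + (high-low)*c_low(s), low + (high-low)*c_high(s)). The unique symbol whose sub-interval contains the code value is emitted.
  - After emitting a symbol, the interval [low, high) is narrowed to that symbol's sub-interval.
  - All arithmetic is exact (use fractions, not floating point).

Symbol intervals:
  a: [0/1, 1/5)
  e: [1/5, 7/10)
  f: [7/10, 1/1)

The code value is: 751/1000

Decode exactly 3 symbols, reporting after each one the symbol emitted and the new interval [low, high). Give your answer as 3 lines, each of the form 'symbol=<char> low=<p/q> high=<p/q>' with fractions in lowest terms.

Answer: symbol=f low=7/10 high=1/1
symbol=a low=7/10 high=19/25
symbol=f low=371/500 high=19/25

Derivation:
Step 1: interval [0/1, 1/1), width = 1/1 - 0/1 = 1/1
  'a': [0/1 + 1/1*0/1, 0/1 + 1/1*1/5) = [0/1, 1/5)
  'e': [0/1 + 1/1*1/5, 0/1 + 1/1*7/10) = [1/5, 7/10)
  'f': [0/1 + 1/1*7/10, 0/1 + 1/1*1/1) = [7/10, 1/1) <- contains code 751/1000
  emit 'f', narrow to [7/10, 1/1)
Step 2: interval [7/10, 1/1), width = 1/1 - 7/10 = 3/10
  'a': [7/10 + 3/10*0/1, 7/10 + 3/10*1/5) = [7/10, 19/25) <- contains code 751/1000
  'e': [7/10 + 3/10*1/5, 7/10 + 3/10*7/10) = [19/25, 91/100)
  'f': [7/10 + 3/10*7/10, 7/10 + 3/10*1/1) = [91/100, 1/1)
  emit 'a', narrow to [7/10, 19/25)
Step 3: interval [7/10, 19/25), width = 19/25 - 7/10 = 3/50
  'a': [7/10 + 3/50*0/1, 7/10 + 3/50*1/5) = [7/10, 89/125)
  'e': [7/10 + 3/50*1/5, 7/10 + 3/50*7/10) = [89/125, 371/500)
  'f': [7/10 + 3/50*7/10, 7/10 + 3/50*1/1) = [371/500, 19/25) <- contains code 751/1000
  emit 'f', narrow to [371/500, 19/25)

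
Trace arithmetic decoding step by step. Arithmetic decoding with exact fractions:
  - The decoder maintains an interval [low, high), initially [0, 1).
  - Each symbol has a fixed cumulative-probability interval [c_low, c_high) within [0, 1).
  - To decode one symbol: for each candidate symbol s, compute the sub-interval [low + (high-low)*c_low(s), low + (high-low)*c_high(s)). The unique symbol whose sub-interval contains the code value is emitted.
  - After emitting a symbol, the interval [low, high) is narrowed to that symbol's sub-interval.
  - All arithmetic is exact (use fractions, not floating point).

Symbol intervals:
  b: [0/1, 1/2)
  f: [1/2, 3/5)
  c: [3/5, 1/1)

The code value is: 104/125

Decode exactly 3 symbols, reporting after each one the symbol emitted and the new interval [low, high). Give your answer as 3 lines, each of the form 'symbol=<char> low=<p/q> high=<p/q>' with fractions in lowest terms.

Answer: symbol=c low=3/5 high=1/1
symbol=f low=4/5 high=21/25
symbol=c low=103/125 high=21/25

Derivation:
Step 1: interval [0/1, 1/1), width = 1/1 - 0/1 = 1/1
  'b': [0/1 + 1/1*0/1, 0/1 + 1/1*1/2) = [0/1, 1/2)
  'f': [0/1 + 1/1*1/2, 0/1 + 1/1*3/5) = [1/2, 3/5)
  'c': [0/1 + 1/1*3/5, 0/1 + 1/1*1/1) = [3/5, 1/1) <- contains code 104/125
  emit 'c', narrow to [3/5, 1/1)
Step 2: interval [3/5, 1/1), width = 1/1 - 3/5 = 2/5
  'b': [3/5 + 2/5*0/1, 3/5 + 2/5*1/2) = [3/5, 4/5)
  'f': [3/5 + 2/5*1/2, 3/5 + 2/5*3/5) = [4/5, 21/25) <- contains code 104/125
  'c': [3/5 + 2/5*3/5, 3/5 + 2/5*1/1) = [21/25, 1/1)
  emit 'f', narrow to [4/5, 21/25)
Step 3: interval [4/5, 21/25), width = 21/25 - 4/5 = 1/25
  'b': [4/5 + 1/25*0/1, 4/5 + 1/25*1/2) = [4/5, 41/50)
  'f': [4/5 + 1/25*1/2, 4/5 + 1/25*3/5) = [41/50, 103/125)
  'c': [4/5 + 1/25*3/5, 4/5 + 1/25*1/1) = [103/125, 21/25) <- contains code 104/125
  emit 'c', narrow to [103/125, 21/25)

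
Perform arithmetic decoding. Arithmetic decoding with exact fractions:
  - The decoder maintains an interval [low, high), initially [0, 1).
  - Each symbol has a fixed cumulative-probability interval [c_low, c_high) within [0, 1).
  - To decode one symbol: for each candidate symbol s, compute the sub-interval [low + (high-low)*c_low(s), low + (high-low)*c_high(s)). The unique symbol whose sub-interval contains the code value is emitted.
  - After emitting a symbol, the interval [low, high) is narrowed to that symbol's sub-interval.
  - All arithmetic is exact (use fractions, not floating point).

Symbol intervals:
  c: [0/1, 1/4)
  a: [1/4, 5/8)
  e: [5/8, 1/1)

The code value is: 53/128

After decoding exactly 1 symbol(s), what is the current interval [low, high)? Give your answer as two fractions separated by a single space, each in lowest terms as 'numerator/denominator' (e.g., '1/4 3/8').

Answer: 1/4 5/8

Derivation:
Step 1: interval [0/1, 1/1), width = 1/1 - 0/1 = 1/1
  'c': [0/1 + 1/1*0/1, 0/1 + 1/1*1/4) = [0/1, 1/4)
  'a': [0/1 + 1/1*1/4, 0/1 + 1/1*5/8) = [1/4, 5/8) <- contains code 53/128
  'e': [0/1 + 1/1*5/8, 0/1 + 1/1*1/1) = [5/8, 1/1)
  emit 'a', narrow to [1/4, 5/8)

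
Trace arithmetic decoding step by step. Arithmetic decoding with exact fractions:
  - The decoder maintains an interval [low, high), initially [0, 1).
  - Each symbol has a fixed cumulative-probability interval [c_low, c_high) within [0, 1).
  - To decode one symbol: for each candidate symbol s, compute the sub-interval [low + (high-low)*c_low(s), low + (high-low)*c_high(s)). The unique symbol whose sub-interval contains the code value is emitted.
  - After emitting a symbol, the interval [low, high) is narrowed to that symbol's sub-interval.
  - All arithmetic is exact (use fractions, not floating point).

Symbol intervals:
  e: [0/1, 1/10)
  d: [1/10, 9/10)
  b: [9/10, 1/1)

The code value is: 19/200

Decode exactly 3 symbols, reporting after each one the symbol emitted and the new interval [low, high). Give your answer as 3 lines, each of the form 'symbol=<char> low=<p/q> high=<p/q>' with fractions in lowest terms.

Answer: symbol=e low=0/1 high=1/10
symbol=b low=9/100 high=1/10
symbol=d low=91/1000 high=99/1000

Derivation:
Step 1: interval [0/1, 1/1), width = 1/1 - 0/1 = 1/1
  'e': [0/1 + 1/1*0/1, 0/1 + 1/1*1/10) = [0/1, 1/10) <- contains code 19/200
  'd': [0/1 + 1/1*1/10, 0/1 + 1/1*9/10) = [1/10, 9/10)
  'b': [0/1 + 1/1*9/10, 0/1 + 1/1*1/1) = [9/10, 1/1)
  emit 'e', narrow to [0/1, 1/10)
Step 2: interval [0/1, 1/10), width = 1/10 - 0/1 = 1/10
  'e': [0/1 + 1/10*0/1, 0/1 + 1/10*1/10) = [0/1, 1/100)
  'd': [0/1 + 1/10*1/10, 0/1 + 1/10*9/10) = [1/100, 9/100)
  'b': [0/1 + 1/10*9/10, 0/1 + 1/10*1/1) = [9/100, 1/10) <- contains code 19/200
  emit 'b', narrow to [9/100, 1/10)
Step 3: interval [9/100, 1/10), width = 1/10 - 9/100 = 1/100
  'e': [9/100 + 1/100*0/1, 9/100 + 1/100*1/10) = [9/100, 91/1000)
  'd': [9/100 + 1/100*1/10, 9/100 + 1/100*9/10) = [91/1000, 99/1000) <- contains code 19/200
  'b': [9/100 + 1/100*9/10, 9/100 + 1/100*1/1) = [99/1000, 1/10)
  emit 'd', narrow to [91/1000, 99/1000)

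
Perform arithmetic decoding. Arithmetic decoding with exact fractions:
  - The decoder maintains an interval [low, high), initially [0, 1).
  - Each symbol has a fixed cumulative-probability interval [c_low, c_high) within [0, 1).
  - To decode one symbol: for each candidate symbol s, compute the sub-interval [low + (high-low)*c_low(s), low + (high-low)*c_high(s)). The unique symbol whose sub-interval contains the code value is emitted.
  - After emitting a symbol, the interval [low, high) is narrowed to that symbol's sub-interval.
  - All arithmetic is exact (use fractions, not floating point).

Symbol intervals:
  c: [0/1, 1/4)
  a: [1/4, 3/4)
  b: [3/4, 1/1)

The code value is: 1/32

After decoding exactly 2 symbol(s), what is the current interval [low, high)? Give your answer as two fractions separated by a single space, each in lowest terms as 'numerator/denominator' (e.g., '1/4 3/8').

Step 1: interval [0/1, 1/1), width = 1/1 - 0/1 = 1/1
  'c': [0/1 + 1/1*0/1, 0/1 + 1/1*1/4) = [0/1, 1/4) <- contains code 1/32
  'a': [0/1 + 1/1*1/4, 0/1 + 1/1*3/4) = [1/4, 3/4)
  'b': [0/1 + 1/1*3/4, 0/1 + 1/1*1/1) = [3/4, 1/1)
  emit 'c', narrow to [0/1, 1/4)
Step 2: interval [0/1, 1/4), width = 1/4 - 0/1 = 1/4
  'c': [0/1 + 1/4*0/1, 0/1 + 1/4*1/4) = [0/1, 1/16) <- contains code 1/32
  'a': [0/1 + 1/4*1/4, 0/1 + 1/4*3/4) = [1/16, 3/16)
  'b': [0/1 + 1/4*3/4, 0/1 + 1/4*1/1) = [3/16, 1/4)
  emit 'c', narrow to [0/1, 1/16)

Answer: 0/1 1/16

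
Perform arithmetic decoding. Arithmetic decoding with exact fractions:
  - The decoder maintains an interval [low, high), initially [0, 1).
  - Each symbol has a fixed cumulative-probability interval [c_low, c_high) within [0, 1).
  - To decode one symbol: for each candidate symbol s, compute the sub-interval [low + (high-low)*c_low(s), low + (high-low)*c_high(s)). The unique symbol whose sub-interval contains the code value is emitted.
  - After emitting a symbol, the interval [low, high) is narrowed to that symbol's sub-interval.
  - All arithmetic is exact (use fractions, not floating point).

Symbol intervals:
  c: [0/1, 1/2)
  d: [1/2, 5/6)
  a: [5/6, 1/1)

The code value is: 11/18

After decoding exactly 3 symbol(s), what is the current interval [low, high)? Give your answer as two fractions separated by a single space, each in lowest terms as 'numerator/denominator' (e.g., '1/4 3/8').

Answer: 7/12 23/36

Derivation:
Step 1: interval [0/1, 1/1), width = 1/1 - 0/1 = 1/1
  'c': [0/1 + 1/1*0/1, 0/1 + 1/1*1/2) = [0/1, 1/2)
  'd': [0/1 + 1/1*1/2, 0/1 + 1/1*5/6) = [1/2, 5/6) <- contains code 11/18
  'a': [0/1 + 1/1*5/6, 0/1 + 1/1*1/1) = [5/6, 1/1)
  emit 'd', narrow to [1/2, 5/6)
Step 2: interval [1/2, 5/6), width = 5/6 - 1/2 = 1/3
  'c': [1/2 + 1/3*0/1, 1/2 + 1/3*1/2) = [1/2, 2/3) <- contains code 11/18
  'd': [1/2 + 1/3*1/2, 1/2 + 1/3*5/6) = [2/3, 7/9)
  'a': [1/2 + 1/3*5/6, 1/2 + 1/3*1/1) = [7/9, 5/6)
  emit 'c', narrow to [1/2, 2/3)
Step 3: interval [1/2, 2/3), width = 2/3 - 1/2 = 1/6
  'c': [1/2 + 1/6*0/1, 1/2 + 1/6*1/2) = [1/2, 7/12)
  'd': [1/2 + 1/6*1/2, 1/2 + 1/6*5/6) = [7/12, 23/36) <- contains code 11/18
  'a': [1/2 + 1/6*5/6, 1/2 + 1/6*1/1) = [23/36, 2/3)
  emit 'd', narrow to [7/12, 23/36)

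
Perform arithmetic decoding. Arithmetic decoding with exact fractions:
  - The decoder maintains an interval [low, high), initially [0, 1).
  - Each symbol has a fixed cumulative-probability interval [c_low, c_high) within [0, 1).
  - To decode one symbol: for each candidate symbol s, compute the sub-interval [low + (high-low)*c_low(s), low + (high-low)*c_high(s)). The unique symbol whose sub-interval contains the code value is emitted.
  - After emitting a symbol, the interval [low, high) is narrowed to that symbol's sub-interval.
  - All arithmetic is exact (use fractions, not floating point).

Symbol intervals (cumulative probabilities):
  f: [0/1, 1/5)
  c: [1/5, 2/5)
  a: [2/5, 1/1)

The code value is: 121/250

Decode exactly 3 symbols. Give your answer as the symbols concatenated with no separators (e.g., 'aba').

Answer: afa

Derivation:
Step 1: interval [0/1, 1/1), width = 1/1 - 0/1 = 1/1
  'f': [0/1 + 1/1*0/1, 0/1 + 1/1*1/5) = [0/1, 1/5)
  'c': [0/1 + 1/1*1/5, 0/1 + 1/1*2/5) = [1/5, 2/5)
  'a': [0/1 + 1/1*2/5, 0/1 + 1/1*1/1) = [2/5, 1/1) <- contains code 121/250
  emit 'a', narrow to [2/5, 1/1)
Step 2: interval [2/5, 1/1), width = 1/1 - 2/5 = 3/5
  'f': [2/5 + 3/5*0/1, 2/5 + 3/5*1/5) = [2/5, 13/25) <- contains code 121/250
  'c': [2/5 + 3/5*1/5, 2/5 + 3/5*2/5) = [13/25, 16/25)
  'a': [2/5 + 3/5*2/5, 2/5 + 3/5*1/1) = [16/25, 1/1)
  emit 'f', narrow to [2/5, 13/25)
Step 3: interval [2/5, 13/25), width = 13/25 - 2/5 = 3/25
  'f': [2/5 + 3/25*0/1, 2/5 + 3/25*1/5) = [2/5, 53/125)
  'c': [2/5 + 3/25*1/5, 2/5 + 3/25*2/5) = [53/125, 56/125)
  'a': [2/5 + 3/25*2/5, 2/5 + 3/25*1/1) = [56/125, 13/25) <- contains code 121/250
  emit 'a', narrow to [56/125, 13/25)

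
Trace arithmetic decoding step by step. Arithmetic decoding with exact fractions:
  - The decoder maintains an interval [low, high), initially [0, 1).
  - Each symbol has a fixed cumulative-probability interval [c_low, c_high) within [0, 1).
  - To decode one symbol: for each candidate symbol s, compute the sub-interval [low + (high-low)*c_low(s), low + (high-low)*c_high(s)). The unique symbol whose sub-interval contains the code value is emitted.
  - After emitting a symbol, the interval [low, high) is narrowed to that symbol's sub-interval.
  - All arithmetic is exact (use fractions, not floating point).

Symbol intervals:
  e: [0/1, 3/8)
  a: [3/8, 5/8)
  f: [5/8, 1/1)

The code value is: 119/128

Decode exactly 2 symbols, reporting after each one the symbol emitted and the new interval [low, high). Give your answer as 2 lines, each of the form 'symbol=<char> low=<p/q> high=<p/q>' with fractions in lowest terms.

Answer: symbol=f low=5/8 high=1/1
symbol=f low=55/64 high=1/1

Derivation:
Step 1: interval [0/1, 1/1), width = 1/1 - 0/1 = 1/1
  'e': [0/1 + 1/1*0/1, 0/1 + 1/1*3/8) = [0/1, 3/8)
  'a': [0/1 + 1/1*3/8, 0/1 + 1/1*5/8) = [3/8, 5/8)
  'f': [0/1 + 1/1*5/8, 0/1 + 1/1*1/1) = [5/8, 1/1) <- contains code 119/128
  emit 'f', narrow to [5/8, 1/1)
Step 2: interval [5/8, 1/1), width = 1/1 - 5/8 = 3/8
  'e': [5/8 + 3/8*0/1, 5/8 + 3/8*3/8) = [5/8, 49/64)
  'a': [5/8 + 3/8*3/8, 5/8 + 3/8*5/8) = [49/64, 55/64)
  'f': [5/8 + 3/8*5/8, 5/8 + 3/8*1/1) = [55/64, 1/1) <- contains code 119/128
  emit 'f', narrow to [55/64, 1/1)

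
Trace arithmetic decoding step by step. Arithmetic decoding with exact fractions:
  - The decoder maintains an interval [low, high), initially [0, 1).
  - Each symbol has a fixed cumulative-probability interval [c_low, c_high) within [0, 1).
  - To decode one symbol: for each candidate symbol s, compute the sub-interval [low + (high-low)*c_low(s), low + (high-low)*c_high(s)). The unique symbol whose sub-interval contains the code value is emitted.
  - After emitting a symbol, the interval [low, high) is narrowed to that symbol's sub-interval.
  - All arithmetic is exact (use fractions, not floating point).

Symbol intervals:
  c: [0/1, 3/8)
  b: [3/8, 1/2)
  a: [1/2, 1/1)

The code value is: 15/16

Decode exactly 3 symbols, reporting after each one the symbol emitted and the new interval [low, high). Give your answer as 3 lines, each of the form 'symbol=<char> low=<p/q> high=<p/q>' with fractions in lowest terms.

Step 1: interval [0/1, 1/1), width = 1/1 - 0/1 = 1/1
  'c': [0/1 + 1/1*0/1, 0/1 + 1/1*3/8) = [0/1, 3/8)
  'b': [0/1 + 1/1*3/8, 0/1 + 1/1*1/2) = [3/8, 1/2)
  'a': [0/1 + 1/1*1/2, 0/1 + 1/1*1/1) = [1/2, 1/1) <- contains code 15/16
  emit 'a', narrow to [1/2, 1/1)
Step 2: interval [1/2, 1/1), width = 1/1 - 1/2 = 1/2
  'c': [1/2 + 1/2*0/1, 1/2 + 1/2*3/8) = [1/2, 11/16)
  'b': [1/2 + 1/2*3/8, 1/2 + 1/2*1/2) = [11/16, 3/4)
  'a': [1/2 + 1/2*1/2, 1/2 + 1/2*1/1) = [3/4, 1/1) <- contains code 15/16
  emit 'a', narrow to [3/4, 1/1)
Step 3: interval [3/4, 1/1), width = 1/1 - 3/4 = 1/4
  'c': [3/4 + 1/4*0/1, 3/4 + 1/4*3/8) = [3/4, 27/32)
  'b': [3/4 + 1/4*3/8, 3/4 + 1/4*1/2) = [27/32, 7/8)
  'a': [3/4 + 1/4*1/2, 3/4 + 1/4*1/1) = [7/8, 1/1) <- contains code 15/16
  emit 'a', narrow to [7/8, 1/1)

Answer: symbol=a low=1/2 high=1/1
symbol=a low=3/4 high=1/1
symbol=a low=7/8 high=1/1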